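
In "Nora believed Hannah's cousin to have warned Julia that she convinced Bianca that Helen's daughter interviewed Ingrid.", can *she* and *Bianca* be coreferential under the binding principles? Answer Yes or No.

No

*Bianca* is an R-expression; Principle C requires it to be free (not bound by any c-commanding expression).
— she: subject of the clause headed by 'convinced'; the pronoun c-commands the R-expression — coreference blocked (Principle C).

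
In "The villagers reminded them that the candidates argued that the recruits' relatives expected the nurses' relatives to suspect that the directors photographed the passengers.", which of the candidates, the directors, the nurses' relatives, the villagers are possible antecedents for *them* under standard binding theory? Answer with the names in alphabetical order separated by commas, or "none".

*them* is a pronoun; Principle B requires it to be free in its binding domain — the matrix clause.
— the candidates: subject of the clause headed by 'argued'; is c-commanded by the pronoun; coreference would bind this R-expression — blocked (Principle C).
— the directors: subject of the clause headed by 'photographed'; is c-commanded by the pronoun; coreference would bind this R-expression — blocked (Principle C).
— the nurses' relatives: subject of the clause headed by 'suspect'; is c-commanded by the pronoun; coreference would bind this R-expression — blocked (Principle C).
— the villagers: subject of the matrix clause; c-commands the pronoun within its binding domain — blocked (Principle B).

none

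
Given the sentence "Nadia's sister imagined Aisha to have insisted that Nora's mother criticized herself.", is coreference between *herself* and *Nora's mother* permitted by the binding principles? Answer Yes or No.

*herself* is a reflexive; Principle A requires it to be bound within its binding domain — the clause headed by 'criticized'.
— Nora's mother: subject of the clause headed by 'criticized'; c-commands the reflexive within its binding domain — allowed (Principle A).

Yes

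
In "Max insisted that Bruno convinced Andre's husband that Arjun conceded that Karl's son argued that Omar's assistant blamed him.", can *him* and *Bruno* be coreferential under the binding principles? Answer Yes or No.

*Bruno* is an R-expression; Principle C requires it to be free (not bound by any c-commanding expression).
— him: object of the clause headed by 'blamed'; the pronoun does not c-command the R-expression — coreference allowed.

Yes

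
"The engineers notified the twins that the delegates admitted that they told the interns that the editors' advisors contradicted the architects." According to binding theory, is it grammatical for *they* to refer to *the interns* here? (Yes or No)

*the interns* is an R-expression; Principle C requires it to be free (not bound by any c-commanding expression).
— they: subject of the clause headed by 'told'; the pronoun c-commands the R-expression — coreference blocked (Principle C).

No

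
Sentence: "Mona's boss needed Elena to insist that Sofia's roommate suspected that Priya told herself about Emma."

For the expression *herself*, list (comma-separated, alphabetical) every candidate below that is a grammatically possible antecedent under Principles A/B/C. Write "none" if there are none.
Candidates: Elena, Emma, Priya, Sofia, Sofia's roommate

*herself* is a reflexive; Principle A requires it to be bound within its binding domain — the clause headed by 'told'.
— Elena: subject of the clause headed by 'insist'; c-commands the reflexive but lies outside its binding domain — cannot bind it (Principle A).
— Emma: second object of the clause headed by 'told'; does not c-command the reflexive — cannot bind it (Principle A).
— Priya: subject of the clause headed by 'told'; c-commands the reflexive within its binding domain — allowed (Principle A).
— Sofia: possessor inside the subject DP of the clause headed by 'suspected'; does not c-command the reflexive — cannot bind it (Principle A).
— Sofia's roommate: subject of the clause headed by 'suspected'; c-commands the reflexive but lies outside its binding domain — cannot bind it (Principle A).

Priya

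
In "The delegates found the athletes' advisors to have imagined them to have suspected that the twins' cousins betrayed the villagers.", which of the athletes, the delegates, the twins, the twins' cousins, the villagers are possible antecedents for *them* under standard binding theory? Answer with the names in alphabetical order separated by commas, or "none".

*them* is a pronoun; Principle B requires it to be free in its binding domain — the clause headed by 'imagined'.
— the athletes: possessor inside the subject DP of the clause headed by 'imagined'; does not c-command the pronoun — Principle B does not apply; allowed.
— the delegates: subject of the matrix clause; c-commands the pronoun but lies outside its binding domain — allowed.
— the twins: possessor inside the subject DP of the clause headed by 'betrayed'; is c-commanded by the pronoun; coreference would bind this R-expression — blocked (Principle C).
— the twins' cousins: subject of the clause headed by 'betrayed'; is c-commanded by the pronoun; coreference would bind this R-expression — blocked (Principle C).
— the villagers: object of the clause headed by 'betrayed'; is c-commanded by the pronoun; coreference would bind this R-expression — blocked (Principle C).

the athletes, the delegates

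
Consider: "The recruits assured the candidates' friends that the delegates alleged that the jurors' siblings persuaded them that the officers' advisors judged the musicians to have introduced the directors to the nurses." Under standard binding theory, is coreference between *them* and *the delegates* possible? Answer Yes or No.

*the delegates* is an R-expression; Principle C requires it to be free (not bound by any c-commanding expression).
— them: object of the clause headed by 'persuaded'; the pronoun does not c-command the R-expression — coreference allowed.

Yes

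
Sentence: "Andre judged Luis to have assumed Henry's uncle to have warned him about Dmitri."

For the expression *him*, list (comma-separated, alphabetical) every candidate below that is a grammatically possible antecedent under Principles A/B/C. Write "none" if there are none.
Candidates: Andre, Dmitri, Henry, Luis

*him* is a pronoun; Principle B requires it to be free in its binding domain — the clause headed by 'warned'.
— Andre: subject of the matrix clause; c-commands the pronoun but lies outside its binding domain — allowed.
— Dmitri: second object of the clause headed by 'warned'; is c-commanded by the pronoun; coreference would bind this R-expression — blocked (Principle C).
— Henry: possessor inside the subject DP of the clause headed by 'warned'; does not c-command the pronoun — Principle B does not apply; allowed.
— Luis: subject of the clause headed by 'assumed'; c-commands the pronoun but lies outside its binding domain — allowed.

Andre, Henry, Luis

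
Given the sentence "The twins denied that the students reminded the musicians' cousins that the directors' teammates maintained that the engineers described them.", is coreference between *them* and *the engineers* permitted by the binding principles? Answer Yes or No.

*them* is a pronoun; Principle B requires it to be free in its binding domain — the clause headed by 'described'.
— the engineers: subject of the clause headed by 'described'; c-commands the pronoun within its binding domain — blocked (Principle B).

No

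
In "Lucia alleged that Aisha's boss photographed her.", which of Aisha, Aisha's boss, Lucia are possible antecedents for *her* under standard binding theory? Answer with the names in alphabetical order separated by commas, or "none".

Aisha, Lucia

*her* is a pronoun; Principle B requires it to be free in its binding domain — the clause headed by 'photographed'.
— Aisha: possessor inside the subject DP of the clause headed by 'photographed'; does not c-command the pronoun — Principle B does not apply; allowed.
— Aisha's boss: subject of the clause headed by 'photographed'; c-commands the pronoun within its binding domain — blocked (Principle B).
— Lucia: subject of the matrix clause; c-commands the pronoun but lies outside its binding domain — allowed.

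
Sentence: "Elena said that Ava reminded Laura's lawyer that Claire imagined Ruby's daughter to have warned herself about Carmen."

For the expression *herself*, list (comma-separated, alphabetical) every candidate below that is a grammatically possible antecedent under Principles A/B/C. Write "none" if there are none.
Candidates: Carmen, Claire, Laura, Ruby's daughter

Ruby's daughter

*herself* is a reflexive; Principle A requires it to be bound within its binding domain — the clause headed by 'warned'.
— Carmen: second object of the clause headed by 'warned'; does not c-command the reflexive — cannot bind it (Principle A).
— Claire: subject of the clause headed by 'imagined'; c-commands the reflexive but lies outside its binding domain — cannot bind it (Principle A).
— Laura: possessor inside the object DP of the clause headed by 'reminded'; does not c-command the reflexive — cannot bind it (Principle A).
— Ruby's daughter: subject of the clause headed by 'warned'; c-commands the reflexive within its binding domain — allowed (Principle A).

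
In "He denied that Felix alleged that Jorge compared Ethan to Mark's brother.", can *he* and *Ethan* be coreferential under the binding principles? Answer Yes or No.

No

*Ethan* is an R-expression; Principle C requires it to be free (not bound by any c-commanding expression).
— he: subject of the matrix clause; the pronoun c-commands the R-expression — coreference blocked (Principle C).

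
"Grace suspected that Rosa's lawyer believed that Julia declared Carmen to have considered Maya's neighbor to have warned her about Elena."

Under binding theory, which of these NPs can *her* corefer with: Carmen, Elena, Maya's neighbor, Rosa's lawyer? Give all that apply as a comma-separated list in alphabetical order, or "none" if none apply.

*her* is a pronoun; Principle B requires it to be free in its binding domain — the clause headed by 'warned'.
— Carmen: subject of the clause headed by 'considered'; c-commands the pronoun but lies outside its binding domain — allowed.
— Elena: second object of the clause headed by 'warned'; is c-commanded by the pronoun; coreference would bind this R-expression — blocked (Principle C).
— Maya's neighbor: subject of the clause headed by 'warned'; c-commands the pronoun within its binding domain — blocked (Principle B).
— Rosa's lawyer: subject of the clause headed by 'believed'; c-commands the pronoun but lies outside its binding domain — allowed.

Carmen, Rosa's lawyer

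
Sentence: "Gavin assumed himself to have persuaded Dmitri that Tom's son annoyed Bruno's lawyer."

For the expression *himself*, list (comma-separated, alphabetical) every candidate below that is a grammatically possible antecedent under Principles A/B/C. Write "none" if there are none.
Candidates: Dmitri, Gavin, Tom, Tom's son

Gavin

*himself* is a reflexive; Principle A requires it to be bound within its binding domain — the matrix clause.
— Dmitri: object of the clause headed by 'persuaded'; does not c-command the reflexive — cannot bind it (Principle A).
— Gavin: subject of the matrix clause; c-commands the reflexive within its binding domain — allowed (Principle A).
— Tom: possessor inside the subject DP of the clause headed by 'annoyed'; does not c-command the reflexive — cannot bind it (Principle A).
— Tom's son: subject of the clause headed by 'annoyed'; does not c-command the reflexive — cannot bind it (Principle A).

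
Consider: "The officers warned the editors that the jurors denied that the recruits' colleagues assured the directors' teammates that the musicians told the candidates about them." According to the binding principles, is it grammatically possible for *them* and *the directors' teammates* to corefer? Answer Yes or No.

*them* is a pronoun; Principle B requires it to be free in its binding domain — the clause headed by 'told'.
— the directors' teammates: object of the clause headed by 'assured'; c-commands the pronoun but lies outside its binding domain — allowed.

Yes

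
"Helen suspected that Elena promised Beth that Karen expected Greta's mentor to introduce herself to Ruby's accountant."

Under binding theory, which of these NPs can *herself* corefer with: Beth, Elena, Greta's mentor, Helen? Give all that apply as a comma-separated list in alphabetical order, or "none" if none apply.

Greta's mentor

*herself* is a reflexive; Principle A requires it to be bound within its binding domain — the clause headed by 'introduce'.
— Beth: object of the clause headed by 'promised'; c-commands the reflexive but lies outside its binding domain — cannot bind it (Principle A).
— Elena: subject of the clause headed by 'promised'; c-commands the reflexive but lies outside its binding domain — cannot bind it (Principle A).
— Greta's mentor: subject of the clause headed by 'introduce'; c-commands the reflexive within its binding domain — allowed (Principle A).
— Helen: subject of the matrix clause; c-commands the reflexive but lies outside its binding domain — cannot bind it (Principle A).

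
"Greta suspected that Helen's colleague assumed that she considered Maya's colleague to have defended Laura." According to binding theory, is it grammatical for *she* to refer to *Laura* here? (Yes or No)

*Laura* is an R-expression; Principle C requires it to be free (not bound by any c-commanding expression).
— she: subject of the clause headed by 'considered'; the pronoun c-commands the R-expression — coreference blocked (Principle C).

No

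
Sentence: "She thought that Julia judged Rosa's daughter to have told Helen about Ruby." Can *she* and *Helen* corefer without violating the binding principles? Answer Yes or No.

No

*Helen* is an R-expression; Principle C requires it to be free (not bound by any c-commanding expression).
— she: subject of the matrix clause; the pronoun c-commands the R-expression — coreference blocked (Principle C).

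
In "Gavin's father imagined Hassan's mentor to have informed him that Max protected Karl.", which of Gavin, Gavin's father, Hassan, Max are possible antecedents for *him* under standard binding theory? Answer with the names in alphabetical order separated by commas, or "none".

*him* is a pronoun; Principle B requires it to be free in its binding domain — the clause headed by 'informed'.
— Gavin: possessor inside the subject DP of the matrix clause; does not c-command the pronoun — Principle B does not apply; allowed.
— Gavin's father: subject of the matrix clause; c-commands the pronoun but lies outside its binding domain — allowed.
— Hassan: possessor inside the subject DP of the clause headed by 'informed'; does not c-command the pronoun — Principle B does not apply; allowed.
— Max: subject of the clause headed by 'protected'; is c-commanded by the pronoun; coreference would bind this R-expression — blocked (Principle C).

Gavin, Gavin's father, Hassan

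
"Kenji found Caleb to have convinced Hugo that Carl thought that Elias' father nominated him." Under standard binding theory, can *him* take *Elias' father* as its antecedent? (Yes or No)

*him* is a pronoun; Principle B requires it to be free in its binding domain — the clause headed by 'nominated'.
— Elias' father: subject of the clause headed by 'nominated'; c-commands the pronoun within its binding domain — blocked (Principle B).

No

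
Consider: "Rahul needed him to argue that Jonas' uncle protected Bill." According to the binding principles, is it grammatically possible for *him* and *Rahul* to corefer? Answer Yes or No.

*him* is a pronoun; Principle B requires it to be free in its binding domain — the matrix clause.
— Rahul: subject of the matrix clause; c-commands the pronoun within its binding domain — blocked (Principle B).

No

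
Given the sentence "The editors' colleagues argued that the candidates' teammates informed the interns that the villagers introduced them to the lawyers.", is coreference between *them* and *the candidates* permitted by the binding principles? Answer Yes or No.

Yes

*them* is a pronoun; Principle B requires it to be free in its binding domain — the clause headed by 'introduced'.
— the candidates: possessor inside the subject DP of the clause headed by 'informed'; does not c-command the pronoun — Principle B does not apply; allowed.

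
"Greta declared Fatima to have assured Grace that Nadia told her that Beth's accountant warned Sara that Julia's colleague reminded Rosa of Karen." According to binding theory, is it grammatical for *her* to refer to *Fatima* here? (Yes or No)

*Fatima* is an R-expression; Principle C requires it to be free (not bound by any c-commanding expression).
— her: object of the clause headed by 'told'; the pronoun does not c-command the R-expression — coreference allowed.

Yes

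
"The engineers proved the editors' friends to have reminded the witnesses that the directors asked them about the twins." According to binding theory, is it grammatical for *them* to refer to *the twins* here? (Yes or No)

*the twins* is an R-expression; Principle C requires it to be free (not bound by any c-commanding expression).
— them: object of the clause headed by 'asked'; the pronoun c-commands the R-expression — coreference blocked (Principle C).

No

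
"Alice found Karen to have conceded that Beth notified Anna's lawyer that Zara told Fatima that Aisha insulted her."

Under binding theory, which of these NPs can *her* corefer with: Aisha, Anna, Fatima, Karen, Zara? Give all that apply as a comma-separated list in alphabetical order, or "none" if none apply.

Anna, Fatima, Karen, Zara

*her* is a pronoun; Principle B requires it to be free in its binding domain — the clause headed by 'insulted'.
— Aisha: subject of the clause headed by 'insulted'; c-commands the pronoun within its binding domain — blocked (Principle B).
— Anna: possessor inside the object DP of the clause headed by 'notified'; does not c-command the pronoun — Principle B does not apply; allowed.
— Fatima: object of the clause headed by 'told'; c-commands the pronoun but lies outside its binding domain — allowed.
— Karen: subject of the clause headed by 'conceded'; c-commands the pronoun but lies outside its binding domain — allowed.
— Zara: subject of the clause headed by 'told'; c-commands the pronoun but lies outside its binding domain — allowed.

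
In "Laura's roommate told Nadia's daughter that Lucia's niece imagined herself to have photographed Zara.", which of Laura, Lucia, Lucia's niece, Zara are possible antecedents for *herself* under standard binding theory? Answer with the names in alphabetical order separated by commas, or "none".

Lucia's niece

*herself* is a reflexive; Principle A requires it to be bound within its binding domain — the clause headed by 'imagined'.
— Laura: possessor inside the subject DP of the matrix clause; does not c-command the reflexive — cannot bind it (Principle A).
— Lucia: possessor inside the subject DP of the clause headed by 'imagined'; does not c-command the reflexive — cannot bind it (Principle A).
— Lucia's niece: subject of the clause headed by 'imagined'; c-commands the reflexive within its binding domain — allowed (Principle A).
— Zara: object of the clause headed by 'photographed'; does not c-command the reflexive — cannot bind it (Principle A).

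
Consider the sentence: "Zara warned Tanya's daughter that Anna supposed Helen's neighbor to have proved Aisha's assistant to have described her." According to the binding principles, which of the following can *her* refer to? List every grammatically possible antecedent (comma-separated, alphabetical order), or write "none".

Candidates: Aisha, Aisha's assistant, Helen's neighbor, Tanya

*her* is a pronoun; Principle B requires it to be free in its binding domain — the clause headed by 'described'.
— Aisha: possessor inside the subject DP of the clause headed by 'described'; does not c-command the pronoun — Principle B does not apply; allowed.
— Aisha's assistant: subject of the clause headed by 'described'; c-commands the pronoun within its binding domain — blocked (Principle B).
— Helen's neighbor: subject of the clause headed by 'proved'; c-commands the pronoun but lies outside its binding domain — allowed.
— Tanya: possessor inside the object DP of the matrix clause; does not c-command the pronoun — Principle B does not apply; allowed.

Aisha, Helen's neighbor, Tanya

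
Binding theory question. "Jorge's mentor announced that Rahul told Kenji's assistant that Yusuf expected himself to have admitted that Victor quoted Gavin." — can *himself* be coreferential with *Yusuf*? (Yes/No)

*himself* is a reflexive; Principle A requires it to be bound within its binding domain — the clause headed by 'expected'.
— Yusuf: subject of the clause headed by 'expected'; c-commands the reflexive within its binding domain — allowed (Principle A).

Yes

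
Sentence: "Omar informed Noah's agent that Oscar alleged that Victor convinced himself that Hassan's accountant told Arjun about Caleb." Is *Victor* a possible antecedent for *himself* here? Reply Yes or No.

Yes

*himself* is a reflexive; Principle A requires it to be bound within its binding domain — the clause headed by 'convinced'.
— Victor: subject of the clause headed by 'convinced'; c-commands the reflexive within its binding domain — allowed (Principle A).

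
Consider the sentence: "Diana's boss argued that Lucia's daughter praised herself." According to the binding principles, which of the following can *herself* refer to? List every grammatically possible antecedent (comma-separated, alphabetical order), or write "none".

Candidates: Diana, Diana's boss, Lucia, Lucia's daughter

Lucia's daughter

*herself* is a reflexive; Principle A requires it to be bound within its binding domain — the clause headed by 'praised'.
— Diana: possessor inside the subject DP of the matrix clause; does not c-command the reflexive — cannot bind it (Principle A).
— Diana's boss: subject of the matrix clause; c-commands the reflexive but lies outside its binding domain — cannot bind it (Principle A).
— Lucia: possessor inside the subject DP of the clause headed by 'praised'; does not c-command the reflexive — cannot bind it (Principle A).
— Lucia's daughter: subject of the clause headed by 'praised'; c-commands the reflexive within its binding domain — allowed (Principle A).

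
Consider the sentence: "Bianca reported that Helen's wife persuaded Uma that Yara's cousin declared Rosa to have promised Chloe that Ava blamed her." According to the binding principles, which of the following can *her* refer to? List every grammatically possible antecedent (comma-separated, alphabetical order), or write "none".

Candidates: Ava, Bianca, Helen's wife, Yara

*her* is a pronoun; Principle B requires it to be free in its binding domain — the clause headed by 'blamed'.
— Ava: subject of the clause headed by 'blamed'; c-commands the pronoun within its binding domain — blocked (Principle B).
— Bianca: subject of the matrix clause; c-commands the pronoun but lies outside its binding domain — allowed.
— Helen's wife: subject of the clause headed by 'persuaded'; c-commands the pronoun but lies outside its binding domain — allowed.
— Yara: possessor inside the subject DP of the clause headed by 'declared'; does not c-command the pronoun — Principle B does not apply; allowed.

Bianca, Helen's wife, Yara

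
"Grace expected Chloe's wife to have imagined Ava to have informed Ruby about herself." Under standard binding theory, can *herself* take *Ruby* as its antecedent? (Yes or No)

*herself* is a reflexive; Principle A requires it to be bound within its binding domain — the clause headed by 'informed'.
— Ruby: object of the clause headed by 'informed'; c-commands the reflexive within its binding domain — allowed (Principle A).

Yes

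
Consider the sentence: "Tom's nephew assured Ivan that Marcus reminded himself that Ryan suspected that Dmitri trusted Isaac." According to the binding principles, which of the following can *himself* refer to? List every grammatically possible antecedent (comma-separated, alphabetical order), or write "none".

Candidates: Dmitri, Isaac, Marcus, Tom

*himself* is a reflexive; Principle A requires it to be bound within its binding domain — the clause headed by 'reminded'.
— Dmitri: subject of the clause headed by 'trusted'; does not c-command the reflexive — cannot bind it (Principle A).
— Isaac: object of the clause headed by 'trusted'; does not c-command the reflexive — cannot bind it (Principle A).
— Marcus: subject of the clause headed by 'reminded'; c-commands the reflexive within its binding domain — allowed (Principle A).
— Tom: possessor inside the subject DP of the matrix clause; does not c-command the reflexive — cannot bind it (Principle A).

Marcus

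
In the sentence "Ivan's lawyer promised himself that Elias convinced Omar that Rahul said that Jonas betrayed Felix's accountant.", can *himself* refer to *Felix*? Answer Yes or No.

No

*himself* is a reflexive; Principle A requires it to be bound within its binding domain — the matrix clause.
— Felix: possessor inside the object DP of the clause headed by 'betrayed'; does not c-command the reflexive — cannot bind it (Principle A).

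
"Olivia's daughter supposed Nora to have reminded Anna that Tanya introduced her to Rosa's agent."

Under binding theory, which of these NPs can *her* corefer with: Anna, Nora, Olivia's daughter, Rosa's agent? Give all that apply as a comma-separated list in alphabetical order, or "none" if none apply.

*her* is a pronoun; Principle B requires it to be free in its binding domain — the clause headed by 'introduced'.
— Anna: object of the clause headed by 'reminded'; c-commands the pronoun but lies outside its binding domain — allowed.
— Nora: subject of the clause headed by 'reminded'; c-commands the pronoun but lies outside its binding domain — allowed.
— Olivia's daughter: subject of the matrix clause; c-commands the pronoun but lies outside its binding domain — allowed.
— Rosa's agent: second object of the clause headed by 'introduced'; is c-commanded by the pronoun; coreference would bind this R-expression — blocked (Principle C).

Anna, Nora, Olivia's daughter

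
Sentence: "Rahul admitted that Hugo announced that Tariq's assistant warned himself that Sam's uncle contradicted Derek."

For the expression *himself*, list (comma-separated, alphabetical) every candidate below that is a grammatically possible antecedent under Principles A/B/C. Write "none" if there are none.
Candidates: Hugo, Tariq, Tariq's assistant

*himself* is a reflexive; Principle A requires it to be bound within its binding domain — the clause headed by 'warned'.
— Hugo: subject of the clause headed by 'announced'; c-commands the reflexive but lies outside its binding domain — cannot bind it (Principle A).
— Tariq: possessor inside the subject DP of the clause headed by 'warned'; does not c-command the reflexive — cannot bind it (Principle A).
— Tariq's assistant: subject of the clause headed by 'warned'; c-commands the reflexive within its binding domain — allowed (Principle A).

Tariq's assistant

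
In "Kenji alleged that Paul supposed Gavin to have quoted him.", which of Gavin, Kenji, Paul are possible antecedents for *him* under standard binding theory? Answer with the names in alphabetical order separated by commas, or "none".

*him* is a pronoun; Principle B requires it to be free in its binding domain — the clause headed by 'quoted'.
— Gavin: subject of the clause headed by 'quoted'; c-commands the pronoun within its binding domain — blocked (Principle B).
— Kenji: subject of the matrix clause; c-commands the pronoun but lies outside its binding domain — allowed.
— Paul: subject of the clause headed by 'supposed'; c-commands the pronoun but lies outside its binding domain — allowed.

Kenji, Paul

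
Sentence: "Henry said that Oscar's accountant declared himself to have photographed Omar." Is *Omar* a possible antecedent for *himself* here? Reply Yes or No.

*himself* is a reflexive; Principle A requires it to be bound within its binding domain — the clause headed by 'declared'.
— Omar: object of the clause headed by 'photographed'; does not c-command the reflexive — cannot bind it (Principle A).

No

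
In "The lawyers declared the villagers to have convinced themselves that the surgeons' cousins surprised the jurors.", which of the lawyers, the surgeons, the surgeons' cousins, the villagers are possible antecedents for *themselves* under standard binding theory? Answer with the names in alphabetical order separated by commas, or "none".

*themselves* is a reflexive; Principle A requires it to be bound within its binding domain — the clause headed by 'convinced'.
— the lawyers: subject of the matrix clause; c-commands the reflexive but lies outside its binding domain — cannot bind it (Principle A).
— the surgeons: possessor inside the subject DP of the clause headed by 'surprised'; does not c-command the reflexive — cannot bind it (Principle A).
— the surgeons' cousins: subject of the clause headed by 'surprised'; does not c-command the reflexive — cannot bind it (Principle A).
— the villagers: subject of the clause headed by 'convinced'; c-commands the reflexive within its binding domain — allowed (Principle A).

the villagers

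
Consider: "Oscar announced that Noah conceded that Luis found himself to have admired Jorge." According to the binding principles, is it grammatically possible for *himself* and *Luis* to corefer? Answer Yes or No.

Yes

*himself* is a reflexive; Principle A requires it to be bound within its binding domain — the clause headed by 'found'.
— Luis: subject of the clause headed by 'found'; c-commands the reflexive within its binding domain — allowed (Principle A).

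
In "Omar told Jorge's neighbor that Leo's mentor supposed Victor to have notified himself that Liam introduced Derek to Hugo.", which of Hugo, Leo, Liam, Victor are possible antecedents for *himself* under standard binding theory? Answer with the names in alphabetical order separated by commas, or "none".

*himself* is a reflexive; Principle A requires it to be bound within its binding domain — the clause headed by 'notified'.
— Hugo: second object of the clause headed by 'introduced'; does not c-command the reflexive — cannot bind it (Principle A).
— Leo: possessor inside the subject DP of the clause headed by 'supposed'; does not c-command the reflexive — cannot bind it (Principle A).
— Liam: subject of the clause headed by 'introduced'; does not c-command the reflexive — cannot bind it (Principle A).
— Victor: subject of the clause headed by 'notified'; c-commands the reflexive within its binding domain — allowed (Principle A).

Victor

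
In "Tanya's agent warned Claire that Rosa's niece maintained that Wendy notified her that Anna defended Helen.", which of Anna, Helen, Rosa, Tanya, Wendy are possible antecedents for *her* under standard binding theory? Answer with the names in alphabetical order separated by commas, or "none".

Rosa, Tanya

*her* is a pronoun; Principle B requires it to be free in its binding domain — the clause headed by 'notified'.
— Anna: subject of the clause headed by 'defended'; is c-commanded by the pronoun; coreference would bind this R-expression — blocked (Principle C).
— Helen: object of the clause headed by 'defended'; is c-commanded by the pronoun; coreference would bind this R-expression — blocked (Principle C).
— Rosa: possessor inside the subject DP of the clause headed by 'maintained'; does not c-command the pronoun — Principle B does not apply; allowed.
— Tanya: possessor inside the subject DP of the matrix clause; does not c-command the pronoun — Principle B does not apply; allowed.
— Wendy: subject of the clause headed by 'notified'; c-commands the pronoun within its binding domain — blocked (Principle B).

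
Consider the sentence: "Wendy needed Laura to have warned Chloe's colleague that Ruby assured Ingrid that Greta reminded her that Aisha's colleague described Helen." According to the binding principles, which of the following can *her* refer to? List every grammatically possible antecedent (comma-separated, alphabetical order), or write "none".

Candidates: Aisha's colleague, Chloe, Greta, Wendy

*her* is a pronoun; Principle B requires it to be free in its binding domain — the clause headed by 'reminded'.
— Aisha's colleague: subject of the clause headed by 'described'; is c-commanded by the pronoun; coreference would bind this R-expression — blocked (Principle C).
— Chloe: possessor inside the object DP of the clause headed by 'warned'; does not c-command the pronoun — Principle B does not apply; allowed.
— Greta: subject of the clause headed by 'reminded'; c-commands the pronoun within its binding domain — blocked (Principle B).
— Wendy: subject of the matrix clause; c-commands the pronoun but lies outside its binding domain — allowed.

Chloe, Wendy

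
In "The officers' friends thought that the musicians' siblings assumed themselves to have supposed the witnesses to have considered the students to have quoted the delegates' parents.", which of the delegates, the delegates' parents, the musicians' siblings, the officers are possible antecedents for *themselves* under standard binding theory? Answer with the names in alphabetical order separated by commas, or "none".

the musicians' siblings

*themselves* is a reflexive; Principle A requires it to be bound within its binding domain — the clause headed by 'assumed'.
— the delegates: possessor inside the object DP of the clause headed by 'quoted'; does not c-command the reflexive — cannot bind it (Principle A).
— the delegates' parents: object of the clause headed by 'quoted'; does not c-command the reflexive — cannot bind it (Principle A).
— the musicians' siblings: subject of the clause headed by 'assumed'; c-commands the reflexive within its binding domain — allowed (Principle A).
— the officers: possessor inside the subject DP of the matrix clause; does not c-command the reflexive — cannot bind it (Principle A).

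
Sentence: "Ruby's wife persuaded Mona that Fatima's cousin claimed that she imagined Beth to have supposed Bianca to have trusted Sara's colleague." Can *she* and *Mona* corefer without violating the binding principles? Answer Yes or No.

*Mona* is an R-expression; Principle C requires it to be free (not bound by any c-commanding expression).
— she: subject of the clause headed by 'imagined'; the pronoun does not c-command the R-expression — coreference allowed.

Yes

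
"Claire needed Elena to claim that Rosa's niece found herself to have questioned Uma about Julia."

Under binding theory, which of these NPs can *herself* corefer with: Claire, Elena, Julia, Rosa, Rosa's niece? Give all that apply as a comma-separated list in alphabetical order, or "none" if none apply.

*herself* is a reflexive; Principle A requires it to be bound within its binding domain — the clause headed by 'found'.
— Claire: subject of the matrix clause; c-commands the reflexive but lies outside its binding domain — cannot bind it (Principle A).
— Elena: subject of the clause headed by 'claim'; c-commands the reflexive but lies outside its binding domain — cannot bind it (Principle A).
— Julia: second object of the clause headed by 'questioned'; does not c-command the reflexive — cannot bind it (Principle A).
— Rosa: possessor inside the subject DP of the clause headed by 'found'; does not c-command the reflexive — cannot bind it (Principle A).
— Rosa's niece: subject of the clause headed by 'found'; c-commands the reflexive within its binding domain — allowed (Principle A).

Rosa's niece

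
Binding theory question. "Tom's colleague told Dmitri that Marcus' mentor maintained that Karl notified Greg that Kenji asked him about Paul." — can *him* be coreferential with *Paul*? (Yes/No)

No

*him* is a pronoun; Principle B requires it to be free in its binding domain — the clause headed by 'asked'.
— Paul: second object of the clause headed by 'asked'; is c-commanded by the pronoun; coreference would bind this R-expression — blocked (Principle C).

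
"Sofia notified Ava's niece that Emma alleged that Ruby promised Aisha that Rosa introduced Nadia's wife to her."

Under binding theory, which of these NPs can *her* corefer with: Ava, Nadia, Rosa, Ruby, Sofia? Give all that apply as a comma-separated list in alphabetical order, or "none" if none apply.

*her* is a pronoun; Principle B requires it to be free in its binding domain — the clause headed by 'introduced'.
— Ava: possessor inside the object DP of the matrix clause; does not c-command the pronoun — Principle B does not apply; allowed.
— Nadia: possessor inside the object DP of the clause headed by 'introduced'; does not c-command the pronoun — Principle B does not apply; allowed.
— Rosa: subject of the clause headed by 'introduced'; c-commands the pronoun within its binding domain — blocked (Principle B).
— Ruby: subject of the clause headed by 'promised'; c-commands the pronoun but lies outside its binding domain — allowed.
— Sofia: subject of the matrix clause; c-commands the pronoun but lies outside its binding domain — allowed.

Ava, Nadia, Ruby, Sofia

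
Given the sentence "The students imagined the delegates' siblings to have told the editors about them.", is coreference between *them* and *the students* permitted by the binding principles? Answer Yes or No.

Yes

*them* is a pronoun; Principle B requires it to be free in its binding domain — the clause headed by 'told'.
— the students: subject of the matrix clause; c-commands the pronoun but lies outside its binding domain — allowed.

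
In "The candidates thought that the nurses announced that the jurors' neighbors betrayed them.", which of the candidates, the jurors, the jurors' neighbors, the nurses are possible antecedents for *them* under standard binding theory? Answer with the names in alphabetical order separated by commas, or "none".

*them* is a pronoun; Principle B requires it to be free in its binding domain — the clause headed by 'betrayed'.
— the candidates: subject of the matrix clause; c-commands the pronoun but lies outside its binding domain — allowed.
— the jurors: possessor inside the subject DP of the clause headed by 'betrayed'; does not c-command the pronoun — Principle B does not apply; allowed.
— the jurors' neighbors: subject of the clause headed by 'betrayed'; c-commands the pronoun within its binding domain — blocked (Principle B).
— the nurses: subject of the clause headed by 'announced'; c-commands the pronoun but lies outside its binding domain — allowed.

the candidates, the jurors, the nurses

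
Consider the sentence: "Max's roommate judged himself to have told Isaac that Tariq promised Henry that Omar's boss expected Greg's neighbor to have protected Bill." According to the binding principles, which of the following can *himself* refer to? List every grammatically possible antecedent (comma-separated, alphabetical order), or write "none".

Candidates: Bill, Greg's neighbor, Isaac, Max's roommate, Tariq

*himself* is a reflexive; Principle A requires it to be bound within its binding domain — the matrix clause.
— Bill: object of the clause headed by 'protected'; does not c-command the reflexive — cannot bind it (Principle A).
— Greg's neighbor: subject of the clause headed by 'protected'; does not c-command the reflexive — cannot bind it (Principle A).
— Isaac: object of the clause headed by 'told'; does not c-command the reflexive — cannot bind it (Principle A).
— Max's roommate: subject of the matrix clause; c-commands the reflexive within its binding domain — allowed (Principle A).
— Tariq: subject of the clause headed by 'promised'; does not c-command the reflexive — cannot bind it (Principle A).

Max's roommate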